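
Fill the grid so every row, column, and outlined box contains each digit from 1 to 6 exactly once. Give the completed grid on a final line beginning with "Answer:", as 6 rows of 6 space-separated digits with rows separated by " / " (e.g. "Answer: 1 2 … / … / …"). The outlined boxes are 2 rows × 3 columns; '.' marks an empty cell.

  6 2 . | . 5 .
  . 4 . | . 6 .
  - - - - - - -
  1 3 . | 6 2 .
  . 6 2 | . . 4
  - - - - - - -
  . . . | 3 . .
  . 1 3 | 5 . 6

Step 1. [r5c6∈{1,2}] in box 6, 2 fits only at r5c6, so r5c6=2.
Step 2. [r4c1∈{5}] nothing but 5 survives at r4c1 ⇒ r4c1=5.
Step 3. [r5c1∈{4}] only 4 remains possible at r5c1. So r5c1=4.
Step 4. [r4c4∈{1}] r4c4's peers cover all but 1, so r4c4=1.
Step 5. [r1c3∈{1}] r1c3's peers cover all but 1, so r1c3=1.
Step 6. [r2c6∈{1,3}] 1 has one home in row 2: r2c6. So r2c6=1.
Step 7. [r5c2∈{5}] nothing but 5 survives at r5c2 ⇒ r5c2=5.
Step 8. [r3c3∈{4}] r3c3's peers cover all but 4 ⇒ r3c3=4.
Step 9. [r4c5∈{3}] nothing but 3 survives at r4c5 ⇒ r4c5=3.
Step 10. [r5c3∈{6}] r5c3 has the single candidate 6. So r5c3=6.
Step 11. [r2c3∈{5}] only 5 remains possible at r2c3. So r2c3=5.
Step 12. [r3c6∈{5}] nothing but 5 survives at r3c6. So r3c6=5.
Step 13. [r6c1∈{2}] only 2 remains possible at r6c1, so r6c1=2.
Step 14. [r1c6∈{3}] only 3 remains possible at r1c6 ⇒ r1c6=3.
Step 15. [r2c4∈{2}] only 2 remains possible at r2c4 ⇒ r2c4=2.
Step 16. [r1c4∈{4}] only 4 remains possible at r1c4, so r1c4=4.
Step 17. [r2c1∈{3}] nothing but 3 survives at r2c1, so r2c1=3.
Step 18. [r5c5∈{1}] only 1 remains possible at r5c5, so r5c5=1.
Step 19. [r6c5∈{4}] nothing but 4 survives at r6c5. So r6c5=4.

Answer: 6 2 1 4 5 3 / 3 4 5 2 6 1 / 1 3 4 6 2 5 / 5 6 2 1 3 4 / 4 5 6 3 1 2 / 2 1 3 5 4 6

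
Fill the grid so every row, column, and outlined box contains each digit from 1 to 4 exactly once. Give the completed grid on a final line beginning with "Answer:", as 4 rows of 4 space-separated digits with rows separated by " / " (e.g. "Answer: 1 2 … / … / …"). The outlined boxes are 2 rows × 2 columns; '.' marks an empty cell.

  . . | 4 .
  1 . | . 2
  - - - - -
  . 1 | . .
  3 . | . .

Step 1. [r3c1∈{2,4}] r3c1 is the only open cell in col 1 admitting 4. So r3c1=4.
Step 2. [r2c3∈{3}] nothing but 3 survives at r2c3, so r2c3=3.
Step 3. [r4c2∈{2}] r4c2 is down to just 2, so r4c2=2.
Step 4. [r4c3∈{1}] r4c3's peers cover all but 1 ⇒ r4c3=1.
Step 5. [r3c4∈{3}] only 3 remains possible at r3c4, so r3c4=3.
Step 6. [r1c2∈{3}] r1c2's peers cover all but 3. So r1c2=3.
Step 7. [r1c1∈{2}] nothing but 2 survives at r1c1, so r1c1=2.
Step 8. [r2c2∈{4}] nothing but 4 survives at r2c2. So r2c2=4.
Step 9. [r3c3∈{2}] r3c3 is down to just 2, so r3c3=2.
Step 10. [r1c4∈{1}] nothing but 1 survives at r1c4, so r1c4=1.
Step 11. [r4c4∈{4}] nothing but 4 survives at r4c4. So r4c4=4.

Answer: 2 3 4 1 / 1 4 3 2 / 4 1 2 3 / 3 2 1 4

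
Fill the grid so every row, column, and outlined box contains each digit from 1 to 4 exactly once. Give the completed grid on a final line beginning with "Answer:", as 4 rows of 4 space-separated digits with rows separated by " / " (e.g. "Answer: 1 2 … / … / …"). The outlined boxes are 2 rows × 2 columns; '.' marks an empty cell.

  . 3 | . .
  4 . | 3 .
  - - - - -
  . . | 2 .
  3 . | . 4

Step 1. [r3c1∈{1}] r3c1 is down to just 1, so r3c1=1.
Step 2. [r2c2∈{1,2}] r2c2 is the only open cell in col 2 admitting 1 ⇒ r2c2=1.
Step 3. [r1c4∈{1,2}] col 4 places 1 nowhere but r1c4, so r1c4=1.
Step 4. [r2c4∈{2}] only 2 remains possible at r2c4. So r2c4=2.
Step 5. [r1c3∈{4}] r1c3's peers cover all but 4 ⇒ r1c3=4.
Step 6. [r3c4∈{3}] only 3 remains possible at r3c4 ⇒ r3c4=3.
Step 7. [r3c2∈{4}] nothing but 4 survives at r3c2, so r3c2=4.
Step 8. [r4c3∈{1}] nothing but 1 survives at r4c3, so r4c3=1.
Step 9. [r1c1∈{2}] r1c1 has the single candidate 2. So r1c1=2.
Step 10. [r4c2∈{2}] r4c2's peers cover all but 2 ⇒ r4c2=2.

Answer: 2 3 4 1 / 4 1 3 2 / 1 4 2 3 / 3 2 1 4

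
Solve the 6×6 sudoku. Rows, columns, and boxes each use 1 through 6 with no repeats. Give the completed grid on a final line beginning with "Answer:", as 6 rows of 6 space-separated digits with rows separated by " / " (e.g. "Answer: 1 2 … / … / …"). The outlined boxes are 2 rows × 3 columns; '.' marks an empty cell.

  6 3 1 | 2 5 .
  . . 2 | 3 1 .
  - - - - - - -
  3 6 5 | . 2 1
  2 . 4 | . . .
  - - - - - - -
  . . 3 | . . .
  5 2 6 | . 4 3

Step 1. [r5c5∈{6}] r5c5 has the single candidate 6 ⇒ r5c5=6.
Step 2. [r5c1∈{1,4}] across col 1, 1 lands solely at r5c1. So r5c1=1.
Step 3. [r4c4∈{5,6}] 6 has one home in col 4: r4c4. So r4c4=6.
Step 4. [r2c1∈{4}] nothing but 4 survives at r2c1 ⇒ r2c1=4.
Step 5. [r4c6∈{5}] nothing but 5 survives at r4c6, so r4c6=5.
Step 6. [r4c2∈{1}] only 1 remains possible at r4c2, so r4c2=1.
Step 7. [r5c4∈{5}] nothing but 5 survives at r5c4, so r5c4=5.
Step 8. [r5c6∈{2}] r5c6 is down to just 2 ⇒ r5c6=2.
Step 9. [r4c5∈{3}] r4c5 has the single candidate 3, so r4c5=3.
Step 10. [r2c6∈{6}] r2c6 has the single candidate 6 ⇒ r2c6=6.
Step 11. [r1c6∈{4}] only 4 remains possible at r1c6, so r1c6=4.
Step 12. [r3c4∈{4}] nothing but 4 survives at r3c4, so r3c4=4.
Step 13. [r2c2∈{5}] r2c2's peers cover all but 5 ⇒ r2c2=5.
Step 14. [r6c4∈{1}] nothing but 1 survives at r6c4. So r6c4=1.
Step 15. [r5c2∈{4}] r5c2 is down to just 4, so r5c2=4.

Answer: 6 3 1 2 5 4 / 4 5 2 3 1 6 / 3 6 5 4 2 1 / 2 1 4 6 3 5 / 1 4 3 5 6 2 / 5 2 6 1 4 3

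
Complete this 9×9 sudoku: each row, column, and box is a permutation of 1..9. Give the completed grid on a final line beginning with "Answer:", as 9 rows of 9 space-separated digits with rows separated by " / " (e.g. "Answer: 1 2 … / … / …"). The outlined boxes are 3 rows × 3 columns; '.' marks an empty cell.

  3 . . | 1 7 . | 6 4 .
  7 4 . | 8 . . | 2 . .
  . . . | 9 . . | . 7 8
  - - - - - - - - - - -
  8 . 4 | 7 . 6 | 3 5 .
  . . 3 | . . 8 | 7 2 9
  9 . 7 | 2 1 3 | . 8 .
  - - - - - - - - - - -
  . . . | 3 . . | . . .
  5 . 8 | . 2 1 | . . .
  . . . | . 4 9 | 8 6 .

Step 1. [r1c9∈{5}] r1c9 has the single candidate 5 ⇒ r1c9=5.
Step 2. [r3c7∈{1}] only 1 remains possible at r3c7, so r3c7=1.
Step 3. [r7c8∈{1,9}] 1 has one home in col 8: r7c8, so r7c8=1.
Step 4. [r4c2∈{1,2}] across row 4, 2 lands solely at r4c2 ⇒ r4c2=2.
Step 5. [r5c5∈{5}] r5c5 is down to just 5 ⇒ r5c5=5.
Step 6. [r2c9∈{3}] r2c9 is down to just 3. So r2c9=3.
Step 7. [r2c3∈{1,5,6,9}] in row 2, 1 fits only at r2c3, so r2c3=1.
Step 8. [r9c3∈{2}] r9c3 has the single candidate 2. So r9c3=2.
Step 9. [r6c7∈{4}] r6c7's peers cover all but 4, so r6c7=4.
Step 10. [r9c2∈{1,3,7}] in row 9, 3 fits only at r9c2. So r9c2=3.
Step 11. [r7c6∈{5,7}] in col 6, 7 fits only at r7c6. So r7c6=7.
Step 12. [r8c7∈{9}] r8c7's peers cover all but 9. So r8c7=9.
Step 13. [r3c3∈{5,6}] r3c3 is the only open cell in col 3 admitting 5. So r3c3=5.
Step 14. [r3c2∈{6}] r3c2 is down to just 6 ⇒ r3c2=6.
Step 15. [r7c3∈{6,9}] r7c3 is the only open cell in col 3 admitting 6. So r7c3=6.
Step 16. [r8c9∈{4,7}] across row 8, 4 lands solely at r8c9. So r8c9=4.
Step 17. [r7c2∈{9}] r7c2 is down to just 9, so r7c2=9.
Step 18. [r3c1∈{2}] nothing but 2 survives at r3c1 ⇒ r3c1=2.
Step 19. [r5c2∈{1}] r5c2 has the single candidate 1. So r5c2=1.
Step 20. [r9c9∈{7}] r9c9 is down to just 7 ⇒ r9c9=7.
Step 21. [r7c1∈{4}] only 4 remains possible at r7c1, so r7c1=4.
Step 22. [r8c2∈{7}] r8c2's peers cover all but 7, so r8c2=7.
Step 23. [r5c4∈{4}] r5c4 is down to just 4, so r5c4=4.
Step 24. [r3c6∈{4}] r3c6's peers cover all but 4, so r3c6=4.
Step 25. [r6c9∈{6}] r6c9 has the single candidate 6 ⇒ r6c9=6.
Step 26. [r4c9∈{1}] r4c9 has the single candidate 1, so r4c9=1.
Step 27. [r5c1∈{6}] only 6 remains possible at r5c1. So r5c1=6.
Step 28. [r7c7∈{5}] r7c7's peers cover all but 5. So r7c7=5.
Step 29. [r1c2∈{8}] r1c2's peers cover all but 8. So r1c2=8.
Step 30. [r1c6∈{2}] nothing but 2 survives at r1c6 ⇒ r1c6=2.
Step 31. [r7c5∈{8}] r7c5's peers cover all but 8, so r7c5=8.
Step 32. [r7c9∈{2}] r7c9 has the single candidate 2, so r7c9=2.
Step 33. [r1c3∈{9}] r1c3 is down to just 9 ⇒ r1c3=9.
Step 34. [r2c6∈{5}] r2c6 has the single candidate 5, so r2c6=5.
Step 35. [r8c8∈{3}] nothing but 3 survives at r8c8, so r8c8=3.
Step 36. [r2c8∈{9}] only 9 remains possible at r2c8 ⇒ r2c8=9.
Step 37. [r9c1∈{1}] r9c1's peers cover all but 1. So r9c1=1.
Step 38. [r8c4∈{6}] only 6 remains possible at r8c4, so r8c4=6.
Step 39. [r4c5∈{9}] r4c5's peers cover all but 9. So r4c5=9.
Step 40. [r2c5∈{6}] r2c5 is down to just 6 ⇒ r2c5=6.
Step 41. [r6c2∈{5}] r6c2 has the single candidate 5 ⇒ r6c2=5.
Step 42. [r3c5∈{3}] r3c5 has the single candidate 3 ⇒ r3c5=3.
Step 43. [r9c4∈{5}] r9c4 is down to just 5, so r9c4=5.

Answer: 3 8 9 1 7 2 6 4 5 / 7 4 1 8 6 5 2 9 3 / 2 6 5 9 3 4 1 7 8 / 8 2 4 7 9 6 3 5 1 / 6 1 3 4 5 8 7 2 9 / 9 5 7 2 1 3 4 8 6 / 4 9 6 3 8 7 5 1 2 / 5 7 8 6 2 1 9 3 4 / 1 3 2 5 4 9 8 6 7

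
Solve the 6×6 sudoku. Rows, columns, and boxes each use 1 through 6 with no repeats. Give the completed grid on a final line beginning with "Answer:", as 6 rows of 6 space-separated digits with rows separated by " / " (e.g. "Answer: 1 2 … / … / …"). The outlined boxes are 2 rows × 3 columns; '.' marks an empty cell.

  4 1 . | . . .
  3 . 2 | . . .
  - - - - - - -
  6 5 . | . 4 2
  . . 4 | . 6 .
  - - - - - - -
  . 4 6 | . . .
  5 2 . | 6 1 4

Step 1. [r2c5∈{5}] only 5 remains possible at r2c5. So r2c5=5.
Step 2. [r4c2∈{3}] r4c2's peers cover all but 3. So r4c2=3.
Step 3. [r3c4∈{1,3}] in row 3, 3 fits only at r3c4 ⇒ r3c4=3.
Step 4. [r1c6∈{3,6}] r1c6 is the only open cell in row 1 admitting 6. So r1c6=6.
Step 5. [r1c4∈{2}] only 2 remains possible at r1c4, so r1c4=2.
Step 6. [r2c6∈{1}] r2c6's peers cover all but 1, so r2c6=1.
Step 7. [r4c4∈{1,5}] in col 4, 1 fits only at r4c4, so r4c4=1.
Step 8. [r5c6∈{3,5}] across col 6, 3 lands solely at r5c6, so r5c6=3.
Step 9. [r2c4∈{4}] r2c4 has the single candidate 4 ⇒ r2c4=4.
Step 10. [r5c1∈{1}] only 1 remains possible at r5c1. So r5c1=1.
Step 11. [r5c4∈{5}] r5c4's peers cover all but 5 ⇒ r5c4=5.
Step 12. [r4c6∈{5}] nothing but 5 survives at r4c6 ⇒ r4c6=5.
Step 13. [r6c3∈{3}] r6c3's peers cover all but 3 ⇒ r6c3=3.
Step 14. [r3c3∈{1}] only 1 remains possible at r3c3. So r3c3=1.
Step 15. [r1c5∈{3}] r1c5's peers cover all but 3 ⇒ r1c5=3.
Step 16. [r2c2∈{6}] r2c2's peers cover all but 6 ⇒ r2c2=6.
Step 17. [r4c1∈{2}] r4c1 has the single candidate 2 ⇒ r4c1=2.
Step 18. [r5c5∈{2}] r5c5 has the single candidate 2, so r5c5=2.
Step 19. [r1c3∈{5}] nothing but 5 survives at r1c3 ⇒ r1c3=5.

Answer: 4 1 5 2 3 6 / 3 6 2 4 5 1 / 6 5 1 3 4 2 / 2 3 4 1 6 5 / 1 4 6 5 2 3 / 5 2 3 6 1 4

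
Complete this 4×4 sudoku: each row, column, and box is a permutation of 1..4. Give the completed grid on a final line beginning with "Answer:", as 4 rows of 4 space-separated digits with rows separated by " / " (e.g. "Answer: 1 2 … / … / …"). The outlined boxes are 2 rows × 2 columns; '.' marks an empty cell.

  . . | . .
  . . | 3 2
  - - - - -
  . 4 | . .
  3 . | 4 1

Step 1. [r2c2∈{1}] r2c2's peers cover all but 1. So r2c2=1.
Step 2. [r4c2∈{2}] r4c2's peers cover all but 2, so r4c2=2.
Step 3. [r1c1∈{2,4}] 2 has one home in row 1: r1c1. So r1c1=2.
Step 4. [r3c4∈{3}] r3c4's peers cover all but 3. So r3c4=3.
Step 5. [r1c3∈{1}] nothing but 1 survives at r1c3, so r1c3=1.
Step 6. [r3c3∈{2}] r3c3's peers cover all but 2, so r3c3=2.
Step 7. [r2c1∈{4}] r2c1 has the single candidate 4 ⇒ r2c1=4.
Step 8. [r1c2∈{3}] r1c2 has the single candidate 3. So r1c2=3.
Step 9. [r3c1∈{1}] r3c1 is down to just 1, so r3c1=1.
Step 10. [r1c4∈{4}] r1c4 is down to just 4, so r1c4=4.

Answer: 2 3 1 4 / 4 1 3 2 / 1 4 2 3 / 3 2 4 1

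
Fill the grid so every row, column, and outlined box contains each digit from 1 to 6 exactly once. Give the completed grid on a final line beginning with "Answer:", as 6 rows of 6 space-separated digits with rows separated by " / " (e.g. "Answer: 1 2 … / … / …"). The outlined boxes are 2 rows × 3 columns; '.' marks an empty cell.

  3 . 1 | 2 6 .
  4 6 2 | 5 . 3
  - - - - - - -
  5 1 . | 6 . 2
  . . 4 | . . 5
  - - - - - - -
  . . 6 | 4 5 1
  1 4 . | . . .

Step 1. [r6c4∈{3}] r6c4 has the single candidate 3. So r6c4=3.
Step 2. [r5c1∈{2}] only 2 remains possible at r5c1 ⇒ r5c1=2.
Step 3. [r3c3∈{3}] only 3 remains possible at r3c3 ⇒ r3c3=3.
Step 4. [r4c5∈{1,3}] 3 has one home in row 4: r4c5 ⇒ r4c5=3.
Step 5. [r4c2∈{2}] r4c2 is down to just 2. So r4c2=2.
Step 6. [r5c2∈{3}] r5c2 has the single candidate 3 ⇒ r5c2=3.
Step 7. [r3c5∈{4}] r3c5 has the single candidate 4, so r3c5=4.
Step 8. [r2c5∈{1}] r2c5's peers cover all but 1, so r2c5=1.
Step 9. [r6c6∈{6}] r6c6 has the single candidate 6, so r6c6=6.
Step 10. [r1c6∈{4}] r1c6 is down to just 4. So r1c6=4.
Step 11. [r4c4∈{1}] nothing but 1 survives at r4c4 ⇒ r4c4=1.
Step 12. [r4c1∈{6}] r4c1 is down to just 6. So r4c1=6.
Step 13. [r6c5∈{2}] only 2 remains possible at r6c5, so r6c5=2.
Step 14. [r1c2∈{5}] nothing but 5 survives at r1c2. So r1c2=5.
Step 15. [r6c3∈{5}] r6c3 has the single candidate 5. So r6c3=5.

Answer: 3 5 1 2 6 4 / 4 6 2 5 1 3 / 5 1 3 6 4 2 / 6 2 4 1 3 5 / 2 3 6 4 5 1 / 1 4 5 3 2 6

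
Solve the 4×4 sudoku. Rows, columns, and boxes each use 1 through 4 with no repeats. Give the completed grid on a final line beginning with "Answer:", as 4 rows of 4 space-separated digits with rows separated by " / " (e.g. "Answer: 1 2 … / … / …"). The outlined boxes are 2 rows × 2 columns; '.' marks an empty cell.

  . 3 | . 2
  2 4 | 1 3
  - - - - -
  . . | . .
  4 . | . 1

Step 1. [r3c2∈{1,2}] across col 2, 1 lands solely at r3c2 ⇒ r3c2=1.
Step 2. [r3c3∈{2,3,4}] r3c3 is the only open cell in row 3 admitting 2, so r3c3=2.
Step 3. [r4c2∈{2}] nothing but 2 survives at r4c2. So r4c2=2.
Step 4. [r1c3∈{4}] r1c3's peers cover all but 4 ⇒ r1c3=4.
Step 5. [r3c1∈{3}] only 3 remains possible at r3c1 ⇒ r3c1=3.
Step 6. [r1c1∈{1}] r1c1's peers cover all but 1 ⇒ r1c1=1.
Step 7. [r3c4∈{4}] r3c4's peers cover all but 4, so r3c4=4.
Step 8. [r4c3∈{3}] nothing but 3 survives at r4c3, so r4c3=3.

Answer: 1 3 4 2 / 2 4 1 3 / 3 1 2 4 / 4 2 3 1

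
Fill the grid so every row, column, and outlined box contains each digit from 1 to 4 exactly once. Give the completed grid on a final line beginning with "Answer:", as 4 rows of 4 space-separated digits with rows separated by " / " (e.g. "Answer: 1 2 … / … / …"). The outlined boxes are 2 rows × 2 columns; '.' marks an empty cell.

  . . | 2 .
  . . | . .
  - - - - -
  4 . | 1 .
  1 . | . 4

Step 1. [r1c1∈{3}] r1c1 has the single candidate 3. So r1c1=3.
Step 2. [r4c2∈{2,3}] row 4 places 2 nowhere but r4c2. So r4c2=2.
Step 3. [r4c3∈{3}] r4c3's peers cover all but 3. So r4c3=3.
Step 4. [r1c2∈{1,4}] in row 1, 4 fits only at r1c2, so r1c2=4.
Step 5. [r1c4∈{1}] only 1 remains possible at r1c4 ⇒ r1c4=1.
Step 6. [r2c1∈{2}] only 2 remains possible at r2c1, so r2c1=2.
Step 7. [r2c3∈{4}] r2c3 has the single candidate 4, so r2c3=4.
Step 8. [r2c4∈{3}] r2c4 is down to just 3, so r2c4=3.
Step 9. [r3c4∈{2}] r3c4's peers cover all but 2 ⇒ r3c4=2.
Step 10. [r2c2∈{1}] only 1 remains possible at r2c2. So r2c2=1.
Step 11. [r3c2∈{3}] r3c2's peers cover all but 3. So r3c2=3.

Answer: 3 4 2 1 / 2 1 4 3 / 4 3 1 2 / 1 2 3 4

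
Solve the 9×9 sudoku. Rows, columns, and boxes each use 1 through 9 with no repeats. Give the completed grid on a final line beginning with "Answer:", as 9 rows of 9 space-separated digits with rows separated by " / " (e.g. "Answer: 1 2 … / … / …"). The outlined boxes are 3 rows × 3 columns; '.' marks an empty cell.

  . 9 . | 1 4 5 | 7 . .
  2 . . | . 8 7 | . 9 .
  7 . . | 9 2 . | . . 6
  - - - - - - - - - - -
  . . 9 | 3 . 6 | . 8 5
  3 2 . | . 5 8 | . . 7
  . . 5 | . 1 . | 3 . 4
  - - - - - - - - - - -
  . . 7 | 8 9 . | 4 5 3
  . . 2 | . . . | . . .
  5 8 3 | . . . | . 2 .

Step 1. [r2c9∈{1}] only 1 remains possible at r2c9, so r2c9=1.
Step 2. [r8c1∈{1,4,6,9}] col 1 places 9 nowhere but r8c1. So r8c1=9.
Step 3. [r8c2∈{1,4,6}] r8c2 is the only open cell in box 7 admitting 4, so r8c2=4.
Step 4. [r6c8∈{6}] nothing but 6 survives at r6c8. So r6c8=6.
Step 5. [r4c5∈{7}] nothing but 7 survives at r4c5 ⇒ r4c5=7.
Step 6. [r4c2∈{1}] only 1 remains possible at r4c2. So r4c2=1.
Step 7. [r2c4∈{6}] only 6 remains possible at r2c4 ⇒ r2c4=6.
Step 8. [r3c6∈{3}] r3c6 has the single candidate 3, so r3c6=3.
Step 9. [r8c6∈{1}] r8c6's peers cover all but 1, so r8c6=1.
Step 10. [r9c7∈{1,6,9}] across row 9, 1 lands solely at r9c7, so r9c7=1.
Step 11. [r3c3∈{1,4,8}] 1 has one home in row 3: r3c3. So r3c3=1.
Step 12. [r1c3∈{6,8}] col 3 places 8 nowhere but r1c3, so r1c3=8.
Step 13. [r9c4∈{4,7}] row 9 places 7 nowhere but r9c4. So r9c4=7.
Step 14. [r3c2∈{5}] r3c2 has the single candidate 5. So r3c2=5.
Step 15. [r8c7∈{6,8}] 6 has one home in col 7: r8c7 ⇒ r8c7=6.
Step 16. [r7c6∈{2}] only 2 remains possible at r7c6 ⇒ r7c6=2.
Step 17. [r1c1∈{6}] only 6 remains possible at r1c1. So r1c1=6.
Step 18. [r5c3∈{4,6}] in row 5, 6 fits only at r5c3. So r5c3=6.
Step 19. [r8c5∈{3}] r8c5's peers cover all but 3 ⇒ r8c5=3.
Step 20. [r8c8∈{7}] only 7 remains possible at r8c8, so r8c8=7.
Step 21. [r7c1∈{1}] r7c1's peers cover all but 1 ⇒ r7c1=1.
Step 22. [r1c9∈{2}] r1c9 has the single candidate 2 ⇒ r1c9=2.
Step 23. [r8c4∈{5}] r8c4 has the single candidate 5. So r8c4=5.
Step 24. [r1c8∈{3}] r1c8 has the single candidate 3, so r1c8=3.
Step 25. [r2c3∈{4}] r2c3's peers cover all but 4. So r2c3=4.
Step 26. [r4c1∈{4}] r4c1's peers cover all but 4 ⇒ r4c1=4.
Step 27. [r6c4∈{2}] nothing but 2 survives at r6c4. So r6c4=2.
Step 28. [r2c7∈{5}] r2c7 is down to just 5. So r2c7=5.
Step 29. [r3c8∈{4}] r3c8's peers cover all but 4, so r3c8=4.
Step 30. [r3c7∈{8}] only 8 remains possible at r3c7, so r3c7=8.
Step 31. [r5c4∈{4}] nothing but 4 survives at r5c4 ⇒ r5c4=4.
Step 32. [r4c7∈{2}] r4c7's peers cover all but 2, so r4c7=2.
Step 33. [r2c2∈{3}] r2c2's peers cover all but 3 ⇒ r2c2=3.
Step 34. [r9c5∈{6}] r9c5's peers cover all but 6. So r9c5=6.
Step 35. [r8c9∈{8}] r8c9's peers cover all but 8 ⇒ r8c9=8.
Step 36. [r6c1∈{8}] only 8 remains possible at r6c1, so r6c1=8.
Step 37. [r6c2∈{7}] r6c2 has the single candidate 7, so r6c2=7.
Step 38. [r9c9∈{9}] only 9 remains possible at r9c9, so r9c9=9.
Step 39. [r5c7∈{9}] r5c7 has the single candidate 9. So r5c7=9.
Step 40. [r7c2∈{6}] r7c2's peers cover all but 6, so r7c2=6.
Step 41. [r6c6∈{9}] r6c6 has the single candidate 9, so r6c6=9.
Step 42. [r5c8∈{1}] only 1 remains possible at r5c8, so r5c8=1.
Step 43. [r9c6∈{4}] r9c6's peers cover all but 4. So r9c6=4.

Answer: 6 9 8 1 4 5 7 3 2 / 2 3 4 6 8 7 5 9 1 / 7 5 1 9 2 3 8 4 6 / 4 1 9 3 7 6 2 8 5 / 3 2 6 4 5 8 9 1 7 / 8 7 5 2 1 9 3 6 4 / 1 6 7 8 9 2 4 5 3 / 9 4 2 5 3 1 6 7 8 / 5 8 3 7 6 4 1 2 9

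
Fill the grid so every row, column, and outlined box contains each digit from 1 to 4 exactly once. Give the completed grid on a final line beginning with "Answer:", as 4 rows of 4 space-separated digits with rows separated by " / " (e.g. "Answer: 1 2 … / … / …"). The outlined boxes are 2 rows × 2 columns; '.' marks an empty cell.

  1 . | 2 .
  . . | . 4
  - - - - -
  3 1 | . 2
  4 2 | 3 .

Step 1. [r2c2∈{3}] r2c2 has the single candidate 3, so r2c2=3.
Step 2. [r2c3∈{1}] r2c3 is down to just 1 ⇒ r2c3=1.
Step 3. [r2c1∈{2}] nothing but 2 survives at r2c1. So r2c1=2.
Step 4. [r1c2∈{4}] r1c2 is down to just 4 ⇒ r1c2=4.
Step 5. [r4c4∈{1}] r4c4 is down to just 1 ⇒ r4c4=1.
Step 6. [r3c3∈{4}] r3c3's peers cover all but 4. So r3c3=4.
Step 7. [r1c4∈{3}] only 3 remains possible at r1c4 ⇒ r1c4=3.

Answer: 1 4 2 3 / 2 3 1 4 / 3 1 4 2 / 4 2 3 1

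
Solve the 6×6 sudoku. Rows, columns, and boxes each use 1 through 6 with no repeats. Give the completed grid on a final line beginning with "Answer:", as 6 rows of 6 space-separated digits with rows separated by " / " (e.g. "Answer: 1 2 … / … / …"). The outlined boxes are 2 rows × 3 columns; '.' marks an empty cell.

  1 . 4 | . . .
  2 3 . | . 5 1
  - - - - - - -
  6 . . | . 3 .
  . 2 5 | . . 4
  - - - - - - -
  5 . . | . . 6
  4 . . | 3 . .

Step 1. [r5c2∈{1}] r5c2 has the single candidate 1 ⇒ r5c2=1.
Step 2. [r2c3∈{6}] r2c3 is down to just 6, so r2c3=6.
Step 3. [r6c3∈{2}] r6c3 has the single candidate 2. So r6c3=2.
Step 4. [r3c4∈{1,2,5}] r3c4 is the only open cell in col 4 admitting 5 ⇒ r3c4=5.
Step 5. [r5c5∈{2,4}] in col 5, 4 fits only at r5c5 ⇒ r5c5=4.
Step 6. [r1c5∈{2,6}] 2 has one home in col 5: r1c5 ⇒ r1c5=2.
Step 7. [r4c4∈{1,6}] col 4 places 1 nowhere but r4c4. So r4c4=1.
Step 8. [r5c4∈{2}] nothing but 2 survives at r5c4 ⇒ r5c4=2.
Step 9. [r2c4∈{4}] r2c4's peers cover all but 4 ⇒ r2c4=4.
Step 10. [r4c5∈{6}] r4c5's peers cover all but 6. So r4c5=6.
Step 11. [r6c2∈{6}] r6c2's peers cover all but 6. So r6c2=6.
Step 12. [r3c2∈{4}] r3c2 has the single candidate 4, so r3c2=4.
Step 13. [r1c2∈{5}] nothing but 5 survives at r1c2 ⇒ r1c2=5.
Step 14. [r6c6∈{5}] r6c6's peers cover all but 5. So r6c6=5.
Step 15. [r6c5∈{1}] r6c5 has the single candidate 1 ⇒ r6c5=1.
Step 16. [r1c4∈{6}] r1c4 has the single candidate 6. So r1c4=6.
Step 17. [r1c6∈{3}] r1c6 has the single candidate 3. So r1c6=3.
Step 18. [r4c1∈{3}] r4c1 has the single candidate 3, so r4c1=3.
Step 19. [r3c6∈{2}] nothing but 2 survives at r3c6. So r3c6=2.
Step 20. [r3c3∈{1}] nothing but 1 survives at r3c3. So r3c3=1.
Step 21. [r5c3∈{3}] nothing but 3 survives at r5c3, so r5c3=3.

Answer: 1 5 4 6 2 3 / 2 3 6 4 5 1 / 6 4 1 5 3 2 / 3 2 5 1 6 4 / 5 1 3 2 4 6 / 4 6 2 3 1 5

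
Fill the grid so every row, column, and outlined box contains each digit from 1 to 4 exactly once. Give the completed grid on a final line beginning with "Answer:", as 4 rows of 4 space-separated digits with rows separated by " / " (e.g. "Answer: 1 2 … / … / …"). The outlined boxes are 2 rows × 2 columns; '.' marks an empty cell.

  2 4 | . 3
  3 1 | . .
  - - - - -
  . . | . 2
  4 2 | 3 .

Step 1. [r3c3∈{1,4}] in row 3, 4 fits only at r3c3. So r3c3=4.
Step 2. [r3c1∈{1}] r3c1's peers cover all but 1 ⇒ r3c1=1.
Step 3. [r2c3∈{2}] nothing but 2 survives at r2c3 ⇒ r2c3=2.
Step 4. [r1c3∈{1}] only 1 remains possible at r1c3 ⇒ r1c3=1.
Step 5. [r2c4∈{4}] r2c4's peers cover all but 4 ⇒ r2c4=4.
Step 6. [r3c2∈{3}] r3c2's peers cover all but 3. So r3c2=3.
Step 7. [r4c4∈{1}] r4c4's peers cover all but 1 ⇒ r4c4=1.

Answer: 2 4 1 3 / 3 1 2 4 / 1 3 4 2 / 4 2 3 1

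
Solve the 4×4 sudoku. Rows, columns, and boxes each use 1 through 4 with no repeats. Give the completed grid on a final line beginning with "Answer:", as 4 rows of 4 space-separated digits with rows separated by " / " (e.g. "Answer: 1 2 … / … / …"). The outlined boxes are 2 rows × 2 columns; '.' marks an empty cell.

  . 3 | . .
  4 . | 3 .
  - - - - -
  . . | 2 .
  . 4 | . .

Step 1. [r4c3∈{1}] r4c3 is down to just 1, so r4c3=1.
Step 2. [r2c2∈{1,2}] r2c2 is the only open cell in col 2 admitting 2. So r2c2=2.
Step 3. [r3c4∈{3,4}] in row 3, 4 fits only at r3c4, so r3c4=4.
Step 4. [r1c1∈{1}] r1c1 is down to just 1. So r1c1=1.
Step 5. [r4c4∈{3}] only 3 remains possible at r4c4. So r4c4=3.
Step 6. [r2c4∈{1}] only 1 remains possible at r2c4, so r2c4=1.
Step 7. [r1c4∈{2}] only 2 remains possible at r1c4, so r1c4=2.
Step 8. [r1c3∈{4}] r1c3 is down to just 4. So r1c3=4.
Step 9. [r3c1∈{3}] r3c1 is down to just 3. So r3c1=3.
Step 10. [r4c1∈{2}] r4c1 is down to just 2 ⇒ r4c1=2.
Step 11. [r3c2∈{1}] r3c2's peers cover all but 1. So r3c2=1.

Answer: 1 3 4 2 / 4 2 3 1 / 3 1 2 4 / 2 4 1 3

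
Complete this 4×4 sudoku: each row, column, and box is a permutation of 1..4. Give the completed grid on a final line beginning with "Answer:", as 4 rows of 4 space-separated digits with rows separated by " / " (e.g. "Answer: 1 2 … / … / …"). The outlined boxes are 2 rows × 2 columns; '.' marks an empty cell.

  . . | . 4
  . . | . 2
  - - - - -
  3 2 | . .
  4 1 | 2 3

Step 1. [r2c1∈{1}] nothing but 1 survives at r2c1 ⇒ r2c1=1.
Step 2. [r1c2∈{3}] only 3 remains possible at r1c2 ⇒ r1c2=3.
Step 3. [r3c4∈{1}] nothing but 1 survives at r3c4. So r3c4=1.
Step 4. [r2c2∈{4}] r2c2 is down to just 4, so r2c2=4.
Step 5. [r1c3∈{1}] r1c3's peers cover all but 1, so r1c3=1.
Step 6. [r3c3∈{4}] r3c3 is down to just 4. So r3c3=4.
Step 7. [r1c1∈{2}] r1c1's peers cover all but 2 ⇒ r1c1=2.
Step 8. [r2c3∈{3}] nothing but 3 survives at r2c3. So r2c3=3.

Answer: 2 3 1 4 / 1 4 3 2 / 3 2 4 1 / 4 1 2 3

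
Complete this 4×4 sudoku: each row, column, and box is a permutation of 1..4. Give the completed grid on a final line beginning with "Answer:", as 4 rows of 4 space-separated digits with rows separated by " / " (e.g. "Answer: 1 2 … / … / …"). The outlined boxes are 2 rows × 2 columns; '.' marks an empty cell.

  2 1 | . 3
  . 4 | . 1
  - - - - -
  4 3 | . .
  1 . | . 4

Step 1. [r3c4∈{2}] only 2 remains possible at r3c4 ⇒ r3c4=2.
Step 2. [r4c2∈{2}] only 2 remains possible at r4c2. So r4c2=2.
Step 3. [r4c3∈{3}] only 3 remains possible at r4c3 ⇒ r4c3=3.
Step 4. [r1c3∈{4}] nothing but 4 survives at r1c3, so r1c3=4.
Step 5. [r3c3∈{1}] nothing but 1 survives at r3c3. So r3c3=1.
Step 6. [r2c1∈{3}] only 3 remains possible at r2c1, so r2c1=3.
Step 7. [r2c3∈{2}] nothing but 2 survives at r2c3 ⇒ r2c3=2.

Answer: 2 1 4 3 / 3 4 2 1 / 4 3 1 2 / 1 2 3 4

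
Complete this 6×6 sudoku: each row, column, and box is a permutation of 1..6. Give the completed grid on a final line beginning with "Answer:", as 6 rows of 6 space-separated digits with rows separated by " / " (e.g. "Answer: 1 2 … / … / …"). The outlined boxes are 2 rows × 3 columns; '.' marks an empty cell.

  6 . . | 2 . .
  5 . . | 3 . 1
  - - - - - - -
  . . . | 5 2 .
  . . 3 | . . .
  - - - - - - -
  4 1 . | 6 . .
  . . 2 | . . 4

Step 1. [r2c3∈{4}] r2c3's peers cover all but 4 ⇒ r2c3=4.
Step 2. [r6c2∈{3,5,6}] across row 6, 6 lands solely at r6c2. So r6c2=6.
Step 3. [r6c5∈{1,3,5}] across row 6, 5 lands solely at r6c5. So r6c5=5.
Step 4. [r4c5∈{1,4,6}] col 5 places 1 nowhere but r4c5 ⇒ r4c5=1.
Step 5. [r3c6∈{3,6}] r3c6 is the only open cell in row 3 admitting 3 ⇒ r3c6=3.
Step 6. [r4c2∈{2,4,5}] row 4 places 5 nowhere but r4c2. So r4c2=5.
Step 7. [r1c3∈{1}] r1c3's peers cover all but 1, so r1c3=1.
Step 8. [r4c4∈{4}] only 4 remains possible at r4c4, so r4c4=4.
Step 9. [r3c2∈{4}] r3c2 has the single candidate 4, so r3c2=4.
Step 10. [r3c3∈{6}] r3c3 is down to just 6, so r3c3=6.
Step 11. [r6c1∈{3}] nothing but 3 survives at r6c1 ⇒ r6c1=3.
Step 12. [r3c1∈{1}] r3c1's peers cover all but 1 ⇒ r3c1=1.
Step 13. [r4c6∈{6}] only 6 remains possible at r4c6 ⇒ r4c6=6.
Step 14. [r4c1∈{2}] r4c1 has the single candidate 2 ⇒ r4c1=2.
Step 15. [r1c5∈{4}] nothing but 4 survives at r1c5. So r1c5=4.
Step 16. [r6c4∈{1}] nothing but 1 survives at r6c4 ⇒ r6c4=1.
Step 17. [r1c6∈{5}] only 5 remains possible at r1c6 ⇒ r1c6=5.
Step 18. [r2c5∈{6}] r2c5 has the single candidate 6, so r2c5=6.
Step 19. [r5c5∈{3}] r5c5's peers cover all but 3. So r5c5=3.
Step 20. [r1c2∈{3}] r1c2 has the single candidate 3, so r1c2=3.
Step 21. [r5c3∈{5}] r5c3's peers cover all but 5 ⇒ r5c3=5.
Step 22. [r2c2∈{2}] r2c2's peers cover all but 2, so r2c2=2.
Step 23. [r5c6∈{2}] r5c6 is down to just 2 ⇒ r5c6=2.

Answer: 6 3 1 2 4 5 / 5 2 4 3 6 1 / 1 4 6 5 2 3 / 2 5 3 4 1 6 / 4 1 5 6 3 2 / 3 6 2 1 5 4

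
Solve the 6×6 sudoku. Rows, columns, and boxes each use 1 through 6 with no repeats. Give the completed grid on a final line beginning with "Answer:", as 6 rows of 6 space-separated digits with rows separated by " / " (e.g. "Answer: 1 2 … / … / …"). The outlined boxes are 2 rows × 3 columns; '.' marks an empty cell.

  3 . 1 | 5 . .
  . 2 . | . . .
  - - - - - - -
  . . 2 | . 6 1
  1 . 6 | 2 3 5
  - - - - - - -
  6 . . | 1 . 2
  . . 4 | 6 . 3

Step 1. [r4c2∈{4}] only 4 remains possible at r4c2 ⇒ r4c2=4.
Step 2. [r2c1∈{4,5}] across col 1, 4 lands solely at r2c1 ⇒ r2c1=4.
Step 3. [r6c5∈{5}] r6c5 has the single candidate 5 ⇒ r6c5=5.
Step 4. [r3c2∈{3,5}] in row 3, 3 fits only at r3c2, so r3c2=3.
Step 5. [r1c6∈{4,6}] col 6 places 4 nowhere but r1c6, so r1c6=4.
Step 6. [r2c3∈{5}] nothing but 5 survives at r2c3, so r2c3=5.
Step 7. [r2c5∈{1}] nothing but 1 survives at r2c5, so r2c5=1.
Step 8. [r6c1∈{2}] r6c1 is down to just 2, so r6c1=2.
Step 9. [r1c5∈{2}] only 2 remains possible at r1c5, so r1c5=2.
Step 10. [r5c2∈{5}] r5c2 has the single candidate 5. So r5c2=5.
Step 11. [r6c2∈{1}] r6c2 is down to just 1, so r6c2=1.
Step 12. [r3c1∈{5}] only 5 remains possible at r3c1, so r3c1=5.
Step 13. [r3c4∈{4}] r3c4's peers cover all but 4, so r3c4=4.
Step 14. [r1c2∈{6}] r1c2 is down to just 6 ⇒ r1c2=6.
Step 15. [r5c5∈{4}] r5c5's peers cover all but 4. So r5c5=4.
Step 16. [r5c3∈{3}] r5c3's peers cover all but 3, so r5c3=3.
Step 17. [r2c6∈{6}] only 6 remains possible at r2c6. So r2c6=6.
Step 18. [r2c4∈{3}] r2c4 is down to just 3. So r2c4=3.

Answer: 3 6 1 5 2 4 / 4 2 5 3 1 6 / 5 3 2 4 6 1 / 1 4 6 2 3 5 / 6 5 3 1 4 2 / 2 1 4 6 5 3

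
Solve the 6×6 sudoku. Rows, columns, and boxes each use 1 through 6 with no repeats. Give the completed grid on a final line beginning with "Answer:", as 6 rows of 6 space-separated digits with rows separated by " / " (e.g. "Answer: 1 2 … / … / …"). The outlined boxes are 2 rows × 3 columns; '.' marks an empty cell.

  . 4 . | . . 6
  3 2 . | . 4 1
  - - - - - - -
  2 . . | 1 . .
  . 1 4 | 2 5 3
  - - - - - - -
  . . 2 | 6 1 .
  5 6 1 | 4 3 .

Step 1. [r3c3∈{3,5,6}] 3 has one home in col 3: r3c3 ⇒ r3c3=3.
Step 2. [r2c4∈{5}] only 5 remains possible at r2c4, so r2c4=5.
Step 3. [r1c3∈{5}] r1c3 is down to just 5, so r1c3=5.
Step 4. [r3c6∈{4}] r3c6 is down to just 4 ⇒ r3c6=4.
Step 5. [r3c2∈{5}] only 5 remains possible at r3c2, so r3c2=5.
Step 6. [r2c3∈{6}] only 6 remains possible at r2c3 ⇒ r2c3=6.
Step 7. [r4c1∈{6}] r4c1 is down to just 6. So r4c1=6.
Step 8. [r1c4∈{3}] only 3 remains possible at r1c4. So r1c4=3.
Step 9. [r5c6∈{5}] r5c6 has the single candidate 5, so r5c6=5.
Step 10. [r5c1∈{4}] r5c1's peers cover all but 4, so r5c1=4.
Step 11. [r1c1∈{1}] nothing but 1 survives at r1c1 ⇒ r1c1=1.
Step 12. [r5c2∈{3}] only 3 remains possible at r5c2, so r5c2=3.
Step 13. [r6c6∈{2}] r6c6 has the single candidate 2. So r6c6=2.
Step 14. [r1c5∈{2}] r1c5's peers cover all but 2 ⇒ r1c5=2.
Step 15. [r3c5∈{6}] only 6 remains possible at r3c5, so r3c5=6.

Answer: 1 4 5 3 2 6 / 3 2 6 5 4 1 / 2 5 3 1 6 4 / 6 1 4 2 5 3 / 4 3 2 6 1 5 / 5 6 1 4 3 2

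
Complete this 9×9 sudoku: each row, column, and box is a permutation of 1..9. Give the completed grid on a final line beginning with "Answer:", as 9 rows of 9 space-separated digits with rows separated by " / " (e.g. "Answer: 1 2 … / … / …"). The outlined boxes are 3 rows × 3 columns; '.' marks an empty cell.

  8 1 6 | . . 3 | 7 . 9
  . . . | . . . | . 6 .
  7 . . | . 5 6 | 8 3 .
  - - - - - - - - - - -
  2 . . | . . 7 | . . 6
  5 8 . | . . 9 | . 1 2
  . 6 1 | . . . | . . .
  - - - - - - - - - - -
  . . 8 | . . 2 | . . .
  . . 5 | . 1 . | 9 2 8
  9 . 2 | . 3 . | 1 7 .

Step 1. [r9c2∈{4}] r9c2's peers cover all but 4. So r9c2=4.
Step 2. [r9c9∈{5}] only 5 remains possible at r9c9 ⇒ r9c9=5.
Step 3. [r7c8∈{4}] r7c8 has the single candidate 4. So r7c8=4.
Step 4. [r6c6∈{4,5,8}] r6c6 is the only open cell in col 6 admitting 5, so r6c6=5.
Step 5. [r9c4∈{6,8}] in row 9, 6 fits only at r9c4, so r9c4=6.
Step 6. [r2c6∈{1,4,8}] across col 6, 1 lands solely at r2c6 ⇒ r2c6=1.
Step 7. [r2c9∈{4}] only 4 remains possible at r2c9 ⇒ r2c9=4.
Step 8. [r6c1∈{3,4}] in col 1, 4 fits only at r6c1. So r6c1=4.
Step 9. [r6c7∈{3}] only 3 remains possible at r6c7, so r6c7=3.
Step 10. [r2c1∈{3}] only 3 remains possible at r2c1, so r2c1=3.
Step 11. [r2c3∈{9}] r2c3's peers cover all but 9. So r2c3=9.
Step 12. [r2c7∈{2,5}] in col 7, 2 fits only at r2c7, so r2c7=2.
Step 13. [r8c2∈{3,7}] row 8 places 3 nowhere but r8c2, so r8c2=3.
Step 14. [r8c4∈{4,7}] r8c4 is the only open cell in row 8 admitting 7. So r8c4=7.
Step 15. [r5c7∈{4}] only 4 remains possible at r5c7. So r5c7=4.
Step 16. [r2c4∈{8}] only 8 remains possible at r2c4. So r2c4=8.
Step 17. [r3c4∈{2,4,9}] row 3 places 9 nowhere but r3c4 ⇒ r3c4=9.
Step 18. [r4c4∈{1,3,4}] in row 4, 1 fits only at r4c4, so r4c4=1.
Step 19. [r1c4∈{2,4}] in col 4, 4 fits only at r1c4, so r1c4=4.
Step 20. [r6c8∈{8,9}] 9 has one home in row 6: r6c8, so r6c8=9.
Step 21. [r6c5∈{2,8}] 8 has one home in row 6: r6c5 ⇒ r6c5=8.
Step 22. [r4c3∈{3}] r4c3 has the single candidate 3 ⇒ r4c3=3.
Step 23. [r7c1∈{1,6}] in row 7, 1 fits only at r7c1 ⇒ r7c1=1.
Step 24. [r4c7∈{5}] r4c7 has the single candidate 5 ⇒ r4c7=5.
Step 25. [r2c5∈{7}] r2c5's peers cover all but 7, so r2c5=7.
Step 26. [r4c2∈{9}] nothing but 9 survives at r4c2, so r4c2=9.
Step 27. [r3c2∈{2}] nothing but 2 survives at r3c2, so r3c2=2.
Step 28. [r3c9∈{1}] r3c9 is down to just 1. So r3c9=1.
Step 29. [r8c6∈{4}] r8c6 has the single candidate 4 ⇒ r8c6=4.
Step 30. [r7c2∈{7}] nothing but 7 survives at r7c2. So r7c2=7.
Step 31. [r6c9∈{7}] r6c9 has the single candidate 7, so r6c9=7.
Step 32. [r4c8∈{8}] r4c8 is down to just 8. So r4c8=8.
Step 33. [r1c5∈{2}] r1c5 is down to just 2 ⇒ r1c5=2.
Step 34. [r2c2∈{5}] r2c2 is down to just 5. So r2c2=5.
Step 35. [r9c6∈{8}] nothing but 8 survives at r9c6. So r9c6=8.
Step 36. [r7c5∈{9}] nothing but 9 survives at r7c5 ⇒ r7c5=9.
Step 37. [r5c5∈{6}] r5c5's peers cover all but 6, so r5c5=6.
Step 38. [r7c4∈{5}] r7c4 has the single candidate 5 ⇒ r7c4=5.
Step 39. [r8c1∈{6}] r8c1 is down to just 6 ⇒ r8c1=6.
Step 40. [r5c3∈{7}] r5c3's peers cover all but 7, so r5c3=7.
Step 41. [r6c4∈{2}] nothing but 2 survives at r6c4, so r6c4=2.
Step 42. [r4c5∈{4}] r4c5 has the single candidate 4 ⇒ r4c5=4.
Step 43. [r7c7∈{6}] nothing but 6 survives at r7c7, so r7c7=6.
Step 44. [r3c3∈{4}] r3c3 is down to just 4 ⇒ r3c3=4.
Step 45. [r1c8∈{5}] only 5 remains possible at r1c8, so r1c8=5.
Step 46. [r5c4∈{3}] r5c4 is down to just 3. So r5c4=3.
Step 47. [r7c9∈{3}] r7c9 is down to just 3, so r7c9=3.

Answer: 8 1 6 4 2 3 7 5 9 / 3 5 9 8 7 1 2 6 4 / 7 2 4 9 5 6 8 3 1 / 2 9 3 1 4 7 5 8 6 / 5 8 7 3 6 9 4 1 2 / 4 6 1 2 8 5 3 9 7 / 1 7 8 5 9 2 6 4 3 / 6 3 5 7 1 4 9 2 8 / 9 4 2 6 3 8 1 7 5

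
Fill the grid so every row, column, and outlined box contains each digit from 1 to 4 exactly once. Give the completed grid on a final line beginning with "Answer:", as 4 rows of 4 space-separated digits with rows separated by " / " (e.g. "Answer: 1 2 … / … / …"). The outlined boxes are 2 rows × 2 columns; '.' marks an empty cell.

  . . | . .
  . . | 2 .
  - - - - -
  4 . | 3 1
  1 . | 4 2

Step 1. [r2c1∈{3}] r2c1's peers cover all but 3. So r2c1=3.
Step 2. [r2c4∈{4}] only 4 remains possible at r2c4 ⇒ r2c4=4.
Step 3. [r1c2∈{1,2,4}] in row 1, 4 fits only at r1c2. So r1c2=4.
Step 4. [r1c3∈{1}] r1c3 has the single candidate 1, so r1c3=1.
Step 5. [r3c2∈{2}] only 2 remains possible at r3c2, so r3c2=2.
Step 6. [r4c2∈{3}] r4c2's peers cover all but 3. So r4c2=3.
Step 7. [r1c4∈{3}] only 3 remains possible at r1c4 ⇒ r1c4=3.
Step 8. [r2c2∈{1}] only 1 remains possible at r2c2. So r2c2=1.
Step 9. [r1c1∈{2}] r1c1's peers cover all but 2. So r1c1=2.

Answer: 2 4 1 3 / 3 1 2 4 / 4 2 3 1 / 1 3 4 2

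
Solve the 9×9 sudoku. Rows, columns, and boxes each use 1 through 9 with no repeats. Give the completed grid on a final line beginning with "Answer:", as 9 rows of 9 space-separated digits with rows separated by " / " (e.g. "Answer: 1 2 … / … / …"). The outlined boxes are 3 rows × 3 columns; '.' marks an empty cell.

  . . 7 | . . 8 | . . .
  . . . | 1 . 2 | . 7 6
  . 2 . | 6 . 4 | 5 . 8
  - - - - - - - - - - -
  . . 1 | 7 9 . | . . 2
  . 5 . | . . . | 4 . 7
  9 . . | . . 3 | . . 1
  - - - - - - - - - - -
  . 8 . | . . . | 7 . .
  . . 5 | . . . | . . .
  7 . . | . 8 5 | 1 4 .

Step 1. [r4c6∈{6}] only 6 remains possible at r4c6. So r4c6=6.
Step 2. [r1c4∈{3,5,9}] box 2 places 9 nowhere but r1c4, so r1c4=9.
Step 3. [r5c8∈{3,6,8,9}] r5c8 is the only open cell in row 5 admitting 9, so r5c8=9.
Step 4. [r3c3∈{3,9}] in row 3, 9 fits only at r3c3 ⇒ r3c3=9.
Step 5. [r6c4∈{2,4,5,8}] r6c4 is the only open cell in col 4 admitting 5 ⇒ r6c4=5.
Step 6. [r6c5∈{2,4}] across box 5, 4 lands solely at r6c5 ⇒ r6c5=4.
Step 7. [r6c3∈{2,6,8}] 2 has one home in row 6: r6c3. So r6c3=2.
Step 8. [r9c4∈{2,3}] r9c4 is the only open cell in row 9 admitting 2. So r9c4=2.
Step 9. [r8c6∈{1,7,9}] across col 6, 7 lands solely at r8c6, so r8c6=7.
Step 10. [r7c9∈{3,5,9}] r7c9 is the only open cell in col 9 admitting 5, so r7c9=5.
Step 11. [r1c9∈{3,4}] col 9 places 4 nowhere but r1c9. So r1c9=4.
Step 12. [r4c8∈{3,5,8}] r4c8 is the only open cell in row 4 admitting 5 ⇒ r4c8=5.
Step 13. [r4c7∈{3,8}] in box 6, 3 fits only at r4c7 ⇒ r4c7=3.
Step 14. [r4c1∈{4,8}] row 4 places 8 nowhere but r4c1 ⇒ r4c1=8.
Step 15. [r5c6∈{1}] nothing but 1 survives at r5c6, so r5c6=1.
Step 16. [r1c7∈{2}] r1c7 has the single candidate 2, so r1c7=2.
Step 17. [r2c3∈{3,4,8}] in row 2, 8 fits only at r2c3 ⇒ r2c3=8.
Step 18. [r7c3∈{3,4,6}] in col 3, 4 fits only at r7c3, so r7c3=4.
Step 19. [r7c4∈{3}] r7c4 is down to just 3 ⇒ r7c4=3.
Step 20. [r2c1∈{3,4,5}] col 1 places 4 nowhere but r2c1. So r2c1=4.
Step 21. [r2c2∈{3}] r2c2's peers cover all but 3 ⇒ r2c2=3.
Step 22. [r3c1∈{1}] nothing but 1 survives at r3c1 ⇒ r3c1=1.
Step 23. [r1c2∈{6}] r1c2 is down to just 6. So r1c2=6.
Step 24. [r9c3∈{3,6}] row 9 places 6 nowhere but r9c3. So r9c3=6.
Step 25. [r8c1∈{2,3}] r8c1 is the only open cell in box 7 admitting 3 ⇒ r8c1=3.
Step 26. [r8c8∈{2,6,8}] r8c8 is the only open cell in row 8 admitting 2 ⇒ r8c8=2.
Step 27. [r8c7∈{6,8,9}] row 8 places 8 nowhere but r8c7. So r8c7=8.
Step 28. [r8c2∈{1,9}] 1 has one home in col 2: r8c2, so r8c2=1.
Step 29. [r3c8∈{3}] r3c8 has the single candidate 3. So r3c8=3.
Step 30. [r7c8∈{6}] only 6 remains possible at r7c8, so r7c8=6.
Step 31. [r2c5∈{5}] r2c5's peers cover all but 5, so r2c5=5.
Step 32. [r9c9∈{3,9}] in row 9, 3 fits only at r9c9. So r9c9=3.
Step 33. [r7c6∈{9}] only 9 remains possible at r7c6 ⇒ r7c6=9.
Step 34. [r5c1∈{6}] r5c1 has the single candidate 6 ⇒ r5c1=6.
Step 35. [r8c4∈{4}] only 4 remains possible at r8c4, so r8c4=4.
Step 36. [r9c2∈{9}] r9c2's peers cover all but 9, so r9c2=9.
Step 37. [r7c5∈{1}] r7c5's peers cover all but 1, so r7c5=1.
Step 38. [r1c1∈{5}] r1c1's peers cover all but 5, so r1c1=5.
Step 39. [r8c9∈{9}] r8c9's peers cover all but 9. So r8c9=9.
Step 40. [r5c4∈{8}] nothing but 8 survives at r5c4, so r5c4=8.
Step 41. [r2c7∈{9}] nothing but 9 survives at r2c7 ⇒ r2c7=9.
Step 42. [r8c5∈{6}] r8c5's peers cover all but 6, so r8c5=6.
Step 43. [r6c2∈{7}] only 7 remains possible at r6c2. So r6c2=7.
Step 44. [r5c5∈{2}] nothing but 2 survives at r5c5, so r5c5=2.
Step 45. [r6c8∈{8}] only 8 remains possible at r6c8, so r6c8=8.
Step 46. [r1c8∈{1}] r1c8's peers cover all but 1. So r1c8=1.
Step 47. [r1c5∈{3}] r1c5 has the single candidate 3, so r1c5=3.
Step 48. [r4c2∈{4}] r4c2's peers cover all but 4. So r4c2=4.
Step 49. [r7c1∈{2}] nothing but 2 survives at r7c1, so r7c1=2.
Step 50. [r3c5∈{7}] r3c5's peers cover all but 7 ⇒ r3c5=7.
Step 51. [r6c7∈{6}] r6c7 is down to just 6, so r6c7=6.
Step 52. [r5c3∈{3}] nothing but 3 survives at r5c3. So r5c3=3.

Answer: 5 6 7 9 3 8 2 1 4 / 4 3 8 1 5 2 9 7 6 / 1 2 9 6 7 4 5 3 8 / 8 4 1 7 9 6 3 5 2 / 6 5 3 8 2 1 4 9 7 / 9 7 2 5 4 3 6 8 1 / 2 8 4 3 1 9 7 6 5 / 3 1 5 4 6 7 8 2 9 / 7 9 6 2 8 5 1 4 3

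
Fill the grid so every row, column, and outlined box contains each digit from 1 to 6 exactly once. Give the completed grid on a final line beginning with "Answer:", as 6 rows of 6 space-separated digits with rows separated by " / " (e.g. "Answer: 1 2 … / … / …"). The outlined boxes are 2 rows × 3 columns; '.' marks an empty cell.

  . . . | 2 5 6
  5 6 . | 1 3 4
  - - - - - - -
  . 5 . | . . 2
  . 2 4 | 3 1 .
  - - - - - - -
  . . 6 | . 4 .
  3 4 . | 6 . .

Step 1. [r5c2∈{1}] r5c2 has the single candidate 1, so r5c2=1.
Step 2. [r3c3∈{1,3}] in row 3, 3 fits only at r3c3, so r3c3=3.
Step 3. [r4c6∈{5}] r4c6 is down to just 5. So r4c6=5.
Step 4. [r3c1∈{1,6}] in row 3, 1 fits only at r3c1. So r3c1=1.
Step 5. [r6c5∈{2}] r6c5 is down to just 2. So r6c5=2.
Step 6. [r1c1∈{4}] nothing but 4 survives at r1c1 ⇒ r1c1=4.
Step 7. [r1c2∈{3}] r1c2's peers cover all but 3, so r1c2=3.
Step 8. [r3c4∈{4}] r3c4's peers cover all but 4, so r3c4=4.
Step 9. [r1c3∈{1}] r1c3 has the single candidate 1. So r1c3=1.
Step 10. [r3c5∈{6}] only 6 remains possible at r3c5, so r3c5=6.
Step 11. [r5c6∈{3}] r5c6 has the single candidate 3. So r5c6=3.
Step 12. [r6c6∈{1}] r6c6 is down to just 1, so r6c6=1.
Step 13. [r2c3∈{2}] r2c3 is down to just 2. So r2c3=2.
Step 14. [r6c3∈{5}] r6c3's peers cover all but 5, so r6c3=5.
Step 15. [r5c4∈{5}] r5c4's peers cover all but 5 ⇒ r5c4=5.
Step 16. [r4c1∈{6}] r4c1 has the single candidate 6. So r4c1=6.
Step 17. [r5c1∈{2}] r5c1 has the single candidate 2. So r5c1=2.

Answer: 4 3 1 2 5 6 / 5 6 2 1 3 4 / 1 5 3 4 6 2 / 6 2 4 3 1 5 / 2 1 6 5 4 3 / 3 4 5 6 2 1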